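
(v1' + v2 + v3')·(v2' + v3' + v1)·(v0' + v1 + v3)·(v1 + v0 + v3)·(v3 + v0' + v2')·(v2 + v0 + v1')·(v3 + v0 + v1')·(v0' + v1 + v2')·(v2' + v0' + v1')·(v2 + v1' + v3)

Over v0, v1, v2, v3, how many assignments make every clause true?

There are 2^4 = 16 truth assignments over (v0, v1, v2, v3).
Check each against the 10 clauses (columns in the order v0, v1, v2, v3):
  F F F F  ✗ fails (v1 + v0 + v3)
  F F F T  ✓ satisfies all
  F F T F  ✗ fails (v1 + v0 + v3)
  F F T T  ✗ fails (v2' + v3' + v1)
  F T F F  ✗ fails (v2 + v0 + v1')
  F T F T  ✗ fails (v1' + v2 + v3')
  F T T F  ✗ fails (v3 + v0 + v1')
  F T T T  ✓ satisfies all
  T F F F  ✗ fails (v0' + v1 + v3)
  T F F T  ✓ satisfies all
  T F T F  ✗ fails (v0' + v1 + v3)
  T F T T  ✗ fails (v2' + v3' + v1)
  T T F F  ✗ fails (v2 + v1' + v3)
  T T F T  ✗ fails (v1' + v2 + v3')
  T T T F  ✗ fails (v3 + v0' + v2')
  T T T T  ✗ fails (v2' + v0' + v1')
3 of the 16 rows are models.

3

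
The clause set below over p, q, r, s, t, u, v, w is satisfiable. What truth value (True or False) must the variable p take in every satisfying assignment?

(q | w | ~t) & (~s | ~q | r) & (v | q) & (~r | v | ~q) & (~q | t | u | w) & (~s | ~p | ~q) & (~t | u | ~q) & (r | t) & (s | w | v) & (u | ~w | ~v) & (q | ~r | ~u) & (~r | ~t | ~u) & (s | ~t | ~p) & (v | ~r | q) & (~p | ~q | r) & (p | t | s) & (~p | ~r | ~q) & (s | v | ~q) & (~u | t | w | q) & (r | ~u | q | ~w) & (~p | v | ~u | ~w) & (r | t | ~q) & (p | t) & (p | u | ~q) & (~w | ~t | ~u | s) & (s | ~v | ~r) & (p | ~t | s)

Suppose p = 0.
(t) alone gives t = 1.
(s) alone gives s = 1.
Case q = 1:
(r) alone gives r = 1.
(v) alone gives v = 1.
(u) alone gives u = 1.
Now (~u) is unsatisfied and unit — conflict.
That branch fails; take q = 0 instead.
(w) alone gives w = 1.
(v) alone gives v = 1.
(u) alone gives u = 1.
(~r) alone gives r = 0.
Now (r) is unsatisfied and unit — conflict.
Neither q = 1 nor q = 0 works.
So every satisfying assignment has p = True.

True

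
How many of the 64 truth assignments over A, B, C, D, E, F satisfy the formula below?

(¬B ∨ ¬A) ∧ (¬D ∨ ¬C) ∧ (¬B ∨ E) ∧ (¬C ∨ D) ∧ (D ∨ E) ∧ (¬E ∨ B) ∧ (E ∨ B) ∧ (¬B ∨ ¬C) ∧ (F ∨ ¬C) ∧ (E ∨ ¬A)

There are 2^6 = 64 truth assignments over (A, B, C, D, E, F).
Split on B. With B = True, the clauses containing B are satisfied and ¬B drops from the rest; 4 of the 2^5 = 32 assignments to the other variables satisfy what remains.
With B = False, by the same count on the reduced clause set, 0 assignments work.
(One model: A=F, B=T, C=F, D=F, E=T, F=F.)
Total: 4 + 0 = 4.

4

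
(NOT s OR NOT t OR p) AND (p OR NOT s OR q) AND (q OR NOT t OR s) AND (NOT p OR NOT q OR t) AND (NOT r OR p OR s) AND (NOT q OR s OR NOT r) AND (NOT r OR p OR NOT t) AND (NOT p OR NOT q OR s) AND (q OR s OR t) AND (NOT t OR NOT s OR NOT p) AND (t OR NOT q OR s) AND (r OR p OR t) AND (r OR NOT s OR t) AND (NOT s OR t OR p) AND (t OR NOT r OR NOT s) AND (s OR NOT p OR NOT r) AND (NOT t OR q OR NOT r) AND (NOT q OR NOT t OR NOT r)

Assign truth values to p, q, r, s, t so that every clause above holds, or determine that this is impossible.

Case s = false:
Case q = true:
The clause (NOT r) is unit, so r = false.
The clause (NOT p) is unit, so p = false.
The clause (t) is unit, so t = true.
Every clause now holds.

p: false,  q: true,  r: false,  s: false,  t: true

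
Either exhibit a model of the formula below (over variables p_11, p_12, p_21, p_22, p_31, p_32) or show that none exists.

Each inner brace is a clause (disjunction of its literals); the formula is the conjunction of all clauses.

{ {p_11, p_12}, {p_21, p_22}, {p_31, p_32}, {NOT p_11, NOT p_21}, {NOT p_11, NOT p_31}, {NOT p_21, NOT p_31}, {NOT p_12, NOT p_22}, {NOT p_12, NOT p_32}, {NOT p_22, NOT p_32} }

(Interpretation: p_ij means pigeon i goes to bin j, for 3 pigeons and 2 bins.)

UNSATISFIABLE

Branch on p_11: set p_11 = true.
(NOT p_21) alone gives p_21 = false.
(p_22) alone gives p_22 = true.
(NOT p_31) alone gives p_31 = false.
(p_32) alone gives p_32 = true.
That conflicts with the unit clause (NOT p_32).
Undo p_11 and try p_11 = false.
(p_12) alone gives p_12 = true.
(NOT p_22) alone gives p_22 = false.
(p_21) alone gives p_21 = true.
(NOT p_31) alone gives p_31 = false.
(p_32) alone gives p_32 = true.
That conflicts with the unit clause (NOT p_32).
Either choice for p_11 ends in contradiction.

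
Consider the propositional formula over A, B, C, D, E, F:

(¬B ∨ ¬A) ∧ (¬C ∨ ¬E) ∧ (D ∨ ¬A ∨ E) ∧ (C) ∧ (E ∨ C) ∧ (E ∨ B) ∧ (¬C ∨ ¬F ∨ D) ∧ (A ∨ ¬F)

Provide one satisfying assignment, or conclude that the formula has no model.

A: False; B: True; C: True; D: True; E: False; F: False

Unit clause (C) forces C = True.
Unit clause (¬E) forces E = False.
Unit clause (B) forces B = True.
Unit clause (¬A) forces A = False.
Unit clause (¬F) forces F = False.
Every clause is now satisfied; D is unconstrained.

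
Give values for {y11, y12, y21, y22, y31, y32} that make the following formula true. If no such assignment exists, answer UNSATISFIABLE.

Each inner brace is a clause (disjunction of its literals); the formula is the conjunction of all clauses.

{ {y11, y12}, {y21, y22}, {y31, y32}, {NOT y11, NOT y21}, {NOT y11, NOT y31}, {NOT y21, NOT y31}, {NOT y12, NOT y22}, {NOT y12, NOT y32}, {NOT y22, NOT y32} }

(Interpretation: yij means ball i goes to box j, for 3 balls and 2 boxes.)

UNSATISFIABLE

Branch on y11: set y11 = true.
From the singleton clause (NOT y21), y21 = false.
From the singleton clause (y22), y22 = true.
From the singleton clause (NOT y31), y31 = false.
From the singleton clause (y32), y32 = true.
Now (NOT y32) is unsatisfied and unit — conflict.
Backtrack on y11: now try y11 = false.
From the singleton clause (y12), y12 = true.
From the singleton clause (NOT y22), y22 = false.
From the singleton clause (y21), y21 = true.
From the singleton clause (NOT y31), y31 = false.
From the singleton clause (y32), y32 = true.
Now (NOT y32) is unsatisfied and unit — conflict.
Neither y11 = true nor y11 = false works.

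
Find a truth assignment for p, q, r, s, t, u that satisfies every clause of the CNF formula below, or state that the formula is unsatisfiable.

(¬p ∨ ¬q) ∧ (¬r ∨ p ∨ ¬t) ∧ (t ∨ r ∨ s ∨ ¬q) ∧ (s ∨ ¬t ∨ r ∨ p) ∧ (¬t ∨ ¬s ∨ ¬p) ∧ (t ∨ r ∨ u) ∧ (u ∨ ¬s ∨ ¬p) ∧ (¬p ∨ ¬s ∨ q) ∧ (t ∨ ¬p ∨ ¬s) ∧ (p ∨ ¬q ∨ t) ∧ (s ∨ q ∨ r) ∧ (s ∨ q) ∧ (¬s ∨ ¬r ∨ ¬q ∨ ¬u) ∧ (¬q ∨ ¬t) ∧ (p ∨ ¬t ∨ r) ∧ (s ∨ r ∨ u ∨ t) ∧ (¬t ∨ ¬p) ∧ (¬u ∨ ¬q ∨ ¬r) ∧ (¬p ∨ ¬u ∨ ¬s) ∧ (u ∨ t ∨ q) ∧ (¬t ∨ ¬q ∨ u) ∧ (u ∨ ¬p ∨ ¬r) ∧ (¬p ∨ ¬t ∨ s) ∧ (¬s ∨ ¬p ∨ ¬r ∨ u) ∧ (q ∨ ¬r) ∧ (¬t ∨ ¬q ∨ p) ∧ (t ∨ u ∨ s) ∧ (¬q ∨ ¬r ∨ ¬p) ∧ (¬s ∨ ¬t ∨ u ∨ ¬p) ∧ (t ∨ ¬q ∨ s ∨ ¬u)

Try p = False.
Try r = False.
Unit clause (¬t) forces t = False.
Unit clause (u) forces u = True.
Unit clause (¬q) forces q = False.
Unit clause (s) forces s = True.
This assignment satisfies each clause.

p=False; q=False; r=False; s=True; t=False; u=True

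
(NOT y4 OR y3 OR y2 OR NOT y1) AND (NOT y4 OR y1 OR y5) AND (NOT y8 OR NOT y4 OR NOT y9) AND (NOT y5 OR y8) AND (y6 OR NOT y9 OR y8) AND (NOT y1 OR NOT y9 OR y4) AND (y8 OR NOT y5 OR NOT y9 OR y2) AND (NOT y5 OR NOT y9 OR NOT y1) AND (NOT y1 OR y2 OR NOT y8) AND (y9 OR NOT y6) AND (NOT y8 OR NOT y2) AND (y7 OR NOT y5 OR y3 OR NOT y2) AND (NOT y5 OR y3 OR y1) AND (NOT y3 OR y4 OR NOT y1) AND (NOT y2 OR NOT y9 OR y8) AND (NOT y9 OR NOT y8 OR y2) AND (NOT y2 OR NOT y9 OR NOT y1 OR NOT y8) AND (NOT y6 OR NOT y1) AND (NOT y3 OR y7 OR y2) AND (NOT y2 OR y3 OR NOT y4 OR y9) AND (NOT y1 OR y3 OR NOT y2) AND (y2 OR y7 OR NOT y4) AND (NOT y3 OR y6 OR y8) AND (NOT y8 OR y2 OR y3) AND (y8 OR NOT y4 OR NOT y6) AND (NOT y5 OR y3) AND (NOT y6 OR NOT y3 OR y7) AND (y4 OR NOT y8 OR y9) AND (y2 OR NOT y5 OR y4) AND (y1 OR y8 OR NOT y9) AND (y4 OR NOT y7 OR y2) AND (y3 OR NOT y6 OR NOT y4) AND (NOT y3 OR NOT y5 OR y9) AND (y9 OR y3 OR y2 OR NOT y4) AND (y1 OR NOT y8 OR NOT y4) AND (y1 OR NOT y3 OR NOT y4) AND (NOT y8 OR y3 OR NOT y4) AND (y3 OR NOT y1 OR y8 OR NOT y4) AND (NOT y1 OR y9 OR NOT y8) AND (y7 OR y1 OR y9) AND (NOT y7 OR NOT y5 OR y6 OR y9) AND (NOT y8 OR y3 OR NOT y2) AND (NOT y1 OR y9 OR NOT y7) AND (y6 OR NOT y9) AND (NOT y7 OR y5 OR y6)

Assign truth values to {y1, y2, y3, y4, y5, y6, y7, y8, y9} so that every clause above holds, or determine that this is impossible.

y1 ↦ true, y2 ↦ false, y3 ↦ false, y4 ↦ false, y5 ↦ false, y6 ↦ false, y7 ↦ false, y8 ↦ false, y9 ↦ false

Case y5 = false:
Case y4 = false:
Case y1 = true:
From the singleton clause (NOT y9), y9 = false.
From the singleton clause (NOT y6), y6 = false.
From the singleton clause (NOT y3), y3 = false.
From the singleton clause (NOT y2), y2 = false.
From the singleton clause (NOT y8), y8 = false.
From the singleton clause (NOT y7), y7 = false.
Every clause now holds.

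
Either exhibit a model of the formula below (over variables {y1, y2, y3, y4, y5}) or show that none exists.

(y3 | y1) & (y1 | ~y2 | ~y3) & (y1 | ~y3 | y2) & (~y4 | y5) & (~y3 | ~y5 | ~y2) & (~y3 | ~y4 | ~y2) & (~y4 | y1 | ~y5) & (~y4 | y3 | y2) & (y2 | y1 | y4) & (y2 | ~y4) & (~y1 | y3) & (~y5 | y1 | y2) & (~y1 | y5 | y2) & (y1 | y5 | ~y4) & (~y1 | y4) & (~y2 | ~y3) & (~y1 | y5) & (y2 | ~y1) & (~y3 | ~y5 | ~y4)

Try y3 = 1.
Unit clause (~y2) forces y2 = 0.
Unit clause (y1) forces y1 = 1.
But (~y1) is also a unit clause — contradiction.
Backtrack on y3: now try y3 = 0.
Unit clause (y1) forces y1 = 1.
But (~y1) is also a unit clause — contradiction.
Either choice for y3 ends in contradiction.

UNSATISFIABLE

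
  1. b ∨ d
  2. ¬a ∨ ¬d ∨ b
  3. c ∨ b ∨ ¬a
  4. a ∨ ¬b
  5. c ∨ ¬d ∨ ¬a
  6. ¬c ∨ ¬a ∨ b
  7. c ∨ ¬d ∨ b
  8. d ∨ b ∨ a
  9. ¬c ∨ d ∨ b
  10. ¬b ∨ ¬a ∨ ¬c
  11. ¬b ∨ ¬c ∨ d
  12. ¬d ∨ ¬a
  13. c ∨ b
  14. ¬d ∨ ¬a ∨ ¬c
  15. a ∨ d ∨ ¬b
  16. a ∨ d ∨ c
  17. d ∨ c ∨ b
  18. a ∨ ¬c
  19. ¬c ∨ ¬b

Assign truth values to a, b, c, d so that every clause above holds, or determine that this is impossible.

a=True, b=True, c=False, d=False

Case b = True:
(a) alone gives a = True.
(¬c) alone gives c = False.
(¬d) alone gives d = False.
This assignment satisfies each clause.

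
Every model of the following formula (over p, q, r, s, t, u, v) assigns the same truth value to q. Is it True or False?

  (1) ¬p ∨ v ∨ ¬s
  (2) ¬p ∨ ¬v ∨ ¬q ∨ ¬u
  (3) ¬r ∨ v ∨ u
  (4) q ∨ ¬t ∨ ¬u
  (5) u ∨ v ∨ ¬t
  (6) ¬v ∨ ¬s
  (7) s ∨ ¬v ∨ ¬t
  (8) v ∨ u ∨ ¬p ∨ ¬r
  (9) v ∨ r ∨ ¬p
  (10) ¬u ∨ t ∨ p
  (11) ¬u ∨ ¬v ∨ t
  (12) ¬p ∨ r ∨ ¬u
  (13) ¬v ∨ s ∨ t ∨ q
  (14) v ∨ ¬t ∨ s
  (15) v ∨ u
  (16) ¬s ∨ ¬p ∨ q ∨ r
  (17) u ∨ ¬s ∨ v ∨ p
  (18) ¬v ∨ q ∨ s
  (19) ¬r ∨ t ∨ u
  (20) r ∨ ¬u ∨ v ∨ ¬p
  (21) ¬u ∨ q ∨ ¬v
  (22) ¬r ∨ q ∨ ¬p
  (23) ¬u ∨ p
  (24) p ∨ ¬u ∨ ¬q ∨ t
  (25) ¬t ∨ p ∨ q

True

Suppose q = False.
Case t = False:
Case v = False:
(u) alone gives u = True.
(p) alone gives p = True.
(¬s) alone gives s = False.
(r) alone gives r = True.
But (¬r) is also a unit clause — contradiction.
That branch fails; take v = True instead.
(¬s) alone gives s = False.
But (s) is also a unit clause — contradiction.
Either choice for v ends in contradiction.
That branch fails; take t = True instead.
(¬u) alone gives u = False.
(v) alone gives v = True.
(¬s) alone gives s = False.
But (s) is also a unit clause — contradiction.
Either choice for t ends in contradiction.
So every satisfying assignment has q = True.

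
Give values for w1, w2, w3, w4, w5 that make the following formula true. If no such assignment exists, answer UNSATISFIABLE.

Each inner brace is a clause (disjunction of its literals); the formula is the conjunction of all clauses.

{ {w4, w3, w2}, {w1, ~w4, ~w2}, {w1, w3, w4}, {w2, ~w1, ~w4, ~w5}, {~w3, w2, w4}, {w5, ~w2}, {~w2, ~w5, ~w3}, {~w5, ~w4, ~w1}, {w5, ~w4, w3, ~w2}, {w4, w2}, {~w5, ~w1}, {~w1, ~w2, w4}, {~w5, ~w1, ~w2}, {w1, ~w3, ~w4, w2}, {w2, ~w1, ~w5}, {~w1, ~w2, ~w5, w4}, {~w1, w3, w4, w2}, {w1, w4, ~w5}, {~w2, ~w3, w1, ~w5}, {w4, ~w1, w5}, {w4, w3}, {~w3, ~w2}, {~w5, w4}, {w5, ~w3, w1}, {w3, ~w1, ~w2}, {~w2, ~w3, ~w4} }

Branch on w5: set w5 = 0.
The clause (~w2) is unit, so w2 = 0.
The clause (w4) is unit, so w4 = 1.
Branch on w1: set w1 = 1.
All clauses hold; w3 can take either value.

w1=1; w2=0; w3=1; w4=1; w5=0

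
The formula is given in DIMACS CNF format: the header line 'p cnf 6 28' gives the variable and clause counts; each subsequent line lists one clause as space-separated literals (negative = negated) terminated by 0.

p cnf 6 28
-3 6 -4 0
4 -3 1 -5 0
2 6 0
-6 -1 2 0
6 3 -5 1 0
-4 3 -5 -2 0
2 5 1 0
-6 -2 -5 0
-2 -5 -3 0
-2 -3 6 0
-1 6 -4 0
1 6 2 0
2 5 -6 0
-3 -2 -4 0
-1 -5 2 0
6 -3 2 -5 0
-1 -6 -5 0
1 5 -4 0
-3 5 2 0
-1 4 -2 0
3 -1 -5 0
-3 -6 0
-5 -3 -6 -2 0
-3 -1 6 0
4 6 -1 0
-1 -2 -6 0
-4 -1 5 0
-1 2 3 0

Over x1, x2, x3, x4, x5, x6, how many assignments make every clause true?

4

There are 2^6 = 64 truth assignments over (x1, x2, x3, x4, x5, x6).
Split on x2. With x2 = True, the clauses containing x2 are satisfied and ¬x2 drops from the rest; 2 of the 2^5 = 32 assignments to the other variables satisfy what remains.
With x2 = False, by the same count on the reduced clause set, 2 assignments work.
Total: 2 + 2 = 4.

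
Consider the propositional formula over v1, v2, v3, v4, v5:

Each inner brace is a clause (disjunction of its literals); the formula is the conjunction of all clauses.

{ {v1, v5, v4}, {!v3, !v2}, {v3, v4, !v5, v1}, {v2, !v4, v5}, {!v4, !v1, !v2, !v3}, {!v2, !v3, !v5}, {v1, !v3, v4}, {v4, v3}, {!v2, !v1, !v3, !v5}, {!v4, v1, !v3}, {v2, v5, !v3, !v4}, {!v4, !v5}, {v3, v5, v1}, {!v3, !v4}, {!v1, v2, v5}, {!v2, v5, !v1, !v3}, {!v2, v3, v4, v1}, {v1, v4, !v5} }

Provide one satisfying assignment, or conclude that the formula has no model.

Case v3 = true:
The clause (!v2) is unit, so v2 = false.
The clause (!v4) is unit, so v4 = false.
The clause (v1) is unit, so v1 = true.
The clause (v5) is unit, so v5 = true.
Every clause now holds.

v1 ↦ true, v2 ↦ false, v3 ↦ true, v4 ↦ false, v5 ↦ true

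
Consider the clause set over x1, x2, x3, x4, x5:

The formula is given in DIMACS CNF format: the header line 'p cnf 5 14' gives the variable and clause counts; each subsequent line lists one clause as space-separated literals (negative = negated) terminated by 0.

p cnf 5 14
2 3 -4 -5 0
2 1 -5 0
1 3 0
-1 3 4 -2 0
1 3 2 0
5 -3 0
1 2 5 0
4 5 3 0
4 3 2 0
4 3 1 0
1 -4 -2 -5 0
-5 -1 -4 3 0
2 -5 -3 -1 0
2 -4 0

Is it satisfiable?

Yes, satisfiable

Case x1 = True:
Case x5 = False:
From the singleton clause (¬x3), x3 = False.
From the singleton clause (x4), x4 = True.
From the singleton clause (x2), x2 = True.
All clauses are satisfied.
A satisfying assignment: x1=True,  x2=True,  x3=False,  x4=True,  x5=False.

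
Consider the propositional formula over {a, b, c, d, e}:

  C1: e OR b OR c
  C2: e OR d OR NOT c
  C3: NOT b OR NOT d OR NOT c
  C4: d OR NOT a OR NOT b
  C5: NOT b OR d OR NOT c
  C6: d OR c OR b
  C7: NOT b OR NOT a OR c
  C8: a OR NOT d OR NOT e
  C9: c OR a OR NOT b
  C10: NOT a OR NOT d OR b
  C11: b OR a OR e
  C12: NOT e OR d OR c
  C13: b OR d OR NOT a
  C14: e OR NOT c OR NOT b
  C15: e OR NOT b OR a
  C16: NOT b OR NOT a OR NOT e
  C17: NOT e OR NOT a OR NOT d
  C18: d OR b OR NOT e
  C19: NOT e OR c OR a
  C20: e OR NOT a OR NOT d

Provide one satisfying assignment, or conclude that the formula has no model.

UNSATISFIABLE

Branch on e: set e = true.
Branch on a: set a = true.
(NOT b) alone gives b = false.
(NOT d) alone gives d = false.
That conflicts with the unit clause (d).
So a must be the other value — set a = false.
(NOT d) alone gives d = false.
(c) alone gives c = true.
(NOT b) alone gives b = false.
That conflicts with the unit clause (b).
Either choice for a ends in contradiction.
So e must be the other value — set e = false.
Branch on b: set b = true.
(NOT c) alone gives c = false.
(NOT a) alone gives a = false.
That conflicts with the unit clause (a).
So b must be the other value — set b = false.
(c) alone gives c = true.
(d) alone gives d = true.
(NOT a) alone gives a = false.
That conflicts with the unit clause (a).
Either choice for b ends in contradiction.
Either choice for e ends in contradiction.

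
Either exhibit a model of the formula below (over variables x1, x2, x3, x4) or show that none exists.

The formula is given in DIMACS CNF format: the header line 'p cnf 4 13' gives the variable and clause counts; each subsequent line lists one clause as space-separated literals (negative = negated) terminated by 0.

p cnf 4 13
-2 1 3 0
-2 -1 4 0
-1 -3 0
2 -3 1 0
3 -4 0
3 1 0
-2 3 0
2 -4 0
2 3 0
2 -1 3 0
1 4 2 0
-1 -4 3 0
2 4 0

x1=False,  x2=True,  x3=True,  x4=False

Try x1 = False.
The clause (x3) is unit, so x3 = True.
The clause (x2) is unit, so x2 = True.
No clause remains; x4 is free.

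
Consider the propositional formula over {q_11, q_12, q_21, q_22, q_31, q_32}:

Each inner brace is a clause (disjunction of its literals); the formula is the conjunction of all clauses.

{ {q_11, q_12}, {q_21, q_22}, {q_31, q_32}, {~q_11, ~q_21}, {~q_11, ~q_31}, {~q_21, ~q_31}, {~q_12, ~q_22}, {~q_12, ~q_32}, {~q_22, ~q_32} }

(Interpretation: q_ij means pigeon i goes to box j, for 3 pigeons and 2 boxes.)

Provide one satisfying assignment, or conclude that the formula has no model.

UNSATISFIABLE

Branch on q_11: set q_11 = 1.
From the singleton clause (~q_21), q_21 = 0.
From the singleton clause (q_22), q_22 = 1.
From the singleton clause (~q_31), q_31 = 0.
From the singleton clause (q_32), q_32 = 1.
That conflicts with the unit clause (~q_32).
Backtrack on q_11: now try q_11 = 0.
From the singleton clause (q_12), q_12 = 1.
From the singleton clause (~q_22), q_22 = 0.
From the singleton clause (q_21), q_21 = 1.
From the singleton clause (~q_31), q_31 = 0.
From the singleton clause (q_32), q_32 = 1.
That conflicts with the unit clause (~q_32).
Both values of q_11 lead to a conflict.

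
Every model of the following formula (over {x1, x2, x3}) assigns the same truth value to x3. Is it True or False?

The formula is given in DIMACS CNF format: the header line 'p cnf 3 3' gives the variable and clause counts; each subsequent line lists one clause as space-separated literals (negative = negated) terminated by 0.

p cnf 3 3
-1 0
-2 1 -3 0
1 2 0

Suppose x3 = True.
The clause (¬x1) is unit, so x1 = False.
The clause (¬x2) is unit, so x2 = False.
That conflicts with the unit clause (x2).
So every satisfying assignment has x3 = False.

False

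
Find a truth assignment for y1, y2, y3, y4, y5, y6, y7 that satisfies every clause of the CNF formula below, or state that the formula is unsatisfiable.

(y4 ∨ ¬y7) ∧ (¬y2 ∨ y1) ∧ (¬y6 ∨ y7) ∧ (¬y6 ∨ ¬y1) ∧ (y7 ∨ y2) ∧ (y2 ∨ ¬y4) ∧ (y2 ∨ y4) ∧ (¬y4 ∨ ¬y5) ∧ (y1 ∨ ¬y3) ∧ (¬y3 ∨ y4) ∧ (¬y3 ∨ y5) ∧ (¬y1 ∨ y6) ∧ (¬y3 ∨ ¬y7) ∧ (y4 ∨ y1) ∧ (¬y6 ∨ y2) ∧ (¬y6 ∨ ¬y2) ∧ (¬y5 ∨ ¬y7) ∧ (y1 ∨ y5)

Try y4 = True.
(y2) alone gives y2 = True.
(y1) alone gives y1 = True.
(¬y6) alone gives y6 = False.
Now (y6) is unsatisfied and unit — conflict.
That branch fails; take y4 = False instead.
(¬y7) alone gives y7 = False.
(¬y6) alone gives y6 = False.
(y2) alone gives y2 = True.
(y1) alone gives y1 = True.
Now (¬y1) is unsatisfied and unit — conflict.
Either choice for y4 ends in contradiction.

UNSATISFIABLE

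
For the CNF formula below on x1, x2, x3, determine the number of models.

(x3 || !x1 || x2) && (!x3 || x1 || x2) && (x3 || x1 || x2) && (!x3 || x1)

There are 2^3 = 8 truth assignments over (x1, x2, x3).
Check each against the 4 clauses (columns in the order x1, x2, x3):
  F F F  ✗ fails (x3 || x1 || x2)
  F F T  ✗ fails (!x3 || x1 || x2)
  F T F  ✓ satisfies all
  F T T  ✗ fails (!x3 || x1)
  T F F  ✗ fails (x3 || !x1 || x2)
  T F T  ✓ satisfies all
  T T F  ✓ satisfies all
  T T T  ✓ satisfies all
4 of the 8 rows are models.

4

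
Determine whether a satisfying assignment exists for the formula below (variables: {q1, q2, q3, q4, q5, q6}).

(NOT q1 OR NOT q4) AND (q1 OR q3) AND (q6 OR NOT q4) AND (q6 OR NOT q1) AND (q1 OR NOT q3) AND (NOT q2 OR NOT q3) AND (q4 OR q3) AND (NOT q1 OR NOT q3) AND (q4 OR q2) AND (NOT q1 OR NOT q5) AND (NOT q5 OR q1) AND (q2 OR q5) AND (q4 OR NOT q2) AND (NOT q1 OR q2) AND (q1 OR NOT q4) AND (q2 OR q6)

No

Suppose q1 = false.
From the singleton clause (q3), q3 = true.
But (NOT q3) is also a unit clause — contradiction.
So q1 must be the other value — set q1 = true.
From the singleton clause (NOT q4), q4 = false.
From the singleton clause (q6), q6 = true.
From the singleton clause (q3), q3 = true.
But (NOT q3) is also a unit clause — contradiction.
Neither q1 = true nor q1 = false works.
No assignment satisfies every clause.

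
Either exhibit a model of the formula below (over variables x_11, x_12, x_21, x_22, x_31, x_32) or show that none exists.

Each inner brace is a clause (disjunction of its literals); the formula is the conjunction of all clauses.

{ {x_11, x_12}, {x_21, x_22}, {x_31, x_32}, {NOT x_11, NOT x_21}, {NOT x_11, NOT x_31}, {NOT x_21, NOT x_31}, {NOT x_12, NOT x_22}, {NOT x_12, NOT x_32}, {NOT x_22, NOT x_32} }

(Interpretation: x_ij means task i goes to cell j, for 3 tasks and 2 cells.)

UNSATISFIABLE

Branch on x_11: set x_11 = true.
From the singleton clause (NOT x_21), x_21 = false.
From the singleton clause (x_22), x_22 = true.
From the singleton clause (NOT x_31), x_31 = false.
From the singleton clause (x_32), x_32 = true.
Now (NOT x_32) is unsatisfied and unit — conflict.
Undo x_11 and try x_11 = false.
From the singleton clause (x_12), x_12 = true.
From the singleton clause (NOT x_22), x_22 = false.
From the singleton clause (x_21), x_21 = true.
From the singleton clause (NOT x_31), x_31 = false.
From the singleton clause (x_32), x_32 = true.
Now (NOT x_32) is unsatisfied and unit — conflict.
Neither x_11 = true nor x_11 = false works.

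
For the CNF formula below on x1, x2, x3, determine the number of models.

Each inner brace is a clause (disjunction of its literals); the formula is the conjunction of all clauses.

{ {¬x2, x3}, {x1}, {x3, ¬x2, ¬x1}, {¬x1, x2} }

1

There are 2^3 = 8 truth assignments over (x1, x2, x3).
Check each against the 4 clauses (columns in the order x1, x2, x3):
  F F F  ✗ fails (x1)
  F F T  ✗ fails (x1)
  F T F  ✗ fails (¬x2 ∨ x3)
  F T T  ✗ fails (x1)
  T F F  ✗ fails (¬x1 ∨ x2)
  T F T  ✗ fails (¬x1 ∨ x2)
  T T F  ✗ fails (¬x2 ∨ x3)
  T T T  ✓ satisfies all
1 of the 8 rows is a model.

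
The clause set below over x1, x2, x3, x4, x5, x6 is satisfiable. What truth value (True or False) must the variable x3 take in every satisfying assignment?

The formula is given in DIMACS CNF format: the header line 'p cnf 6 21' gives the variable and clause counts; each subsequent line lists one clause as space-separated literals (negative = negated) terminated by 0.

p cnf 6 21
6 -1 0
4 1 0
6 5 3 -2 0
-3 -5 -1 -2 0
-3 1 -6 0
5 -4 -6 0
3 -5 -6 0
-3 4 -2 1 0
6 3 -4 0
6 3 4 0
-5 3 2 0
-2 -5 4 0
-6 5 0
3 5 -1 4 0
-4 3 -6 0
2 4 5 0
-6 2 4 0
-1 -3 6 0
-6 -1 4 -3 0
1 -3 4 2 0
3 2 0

Suppose x3 = False.
Unit clause (x2) forces x2 = True.
Branch on x6: set x6 = True.
Unit clause (¬x5) forces x5 = False.
That conflicts with the unit clause (x5).
Backtrack on x6: now try x6 = False.
Unit clause (¬x1) forces x1 = False.
Unit clause (x4) forces x4 = True.
That conflicts with the unit clause (¬x4).
Both values of x6 lead to a conflict.
So every satisfying assignment has x3 = True.

True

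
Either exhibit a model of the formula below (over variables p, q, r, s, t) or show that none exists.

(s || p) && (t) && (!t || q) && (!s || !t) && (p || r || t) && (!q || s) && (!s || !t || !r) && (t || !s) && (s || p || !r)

From the singleton clause (t), t = true.
From the singleton clause (q), q = true.
From the singleton clause (!s), s = false.
But (s) is also a unit clause — contradiction.

UNSATISFIABLE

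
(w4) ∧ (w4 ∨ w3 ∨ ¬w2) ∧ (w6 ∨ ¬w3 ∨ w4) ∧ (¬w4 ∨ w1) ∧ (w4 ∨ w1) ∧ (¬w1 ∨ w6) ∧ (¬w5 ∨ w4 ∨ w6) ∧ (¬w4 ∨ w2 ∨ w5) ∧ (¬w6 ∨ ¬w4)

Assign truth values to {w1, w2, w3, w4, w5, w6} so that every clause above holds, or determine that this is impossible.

UNSATISFIABLE

From the singleton clause (w4), w4 = True.
From the singleton clause (w1), w1 = True.
From the singleton clause (w6), w6 = True.
But (¬w6) is also a unit clause — contradiction.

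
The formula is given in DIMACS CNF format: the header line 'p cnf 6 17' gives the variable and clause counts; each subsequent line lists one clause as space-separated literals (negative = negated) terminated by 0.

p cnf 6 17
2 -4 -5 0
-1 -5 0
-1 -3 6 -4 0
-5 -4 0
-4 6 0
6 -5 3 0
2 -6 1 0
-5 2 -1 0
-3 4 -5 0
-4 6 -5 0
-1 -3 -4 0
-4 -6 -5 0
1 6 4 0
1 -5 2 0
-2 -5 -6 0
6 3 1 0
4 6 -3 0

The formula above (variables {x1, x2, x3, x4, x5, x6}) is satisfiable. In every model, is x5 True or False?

Suppose x5 = True.
Unit clause (¬x1) forces x1 = False.
Unit clause (¬x4) forces x4 = False.
Unit clause (¬x3) forces x3 = False.
Unit clause (x6) forces x6 = True.
Unit clause (x2) forces x2 = True.
That conflicts with the unit clause (¬x2).
So every satisfying assignment has x5 = False.

False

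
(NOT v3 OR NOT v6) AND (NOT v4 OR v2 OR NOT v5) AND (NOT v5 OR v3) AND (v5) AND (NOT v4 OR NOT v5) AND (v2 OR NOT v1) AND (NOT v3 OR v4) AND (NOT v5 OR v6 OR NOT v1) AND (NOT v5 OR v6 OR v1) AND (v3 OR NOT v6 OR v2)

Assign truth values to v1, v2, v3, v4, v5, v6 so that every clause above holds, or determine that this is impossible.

From the singleton clause (v5), v5 = true.
From the singleton clause (v3), v3 = true.
From the singleton clause (NOT v6), v6 = false.
From the singleton clause (NOT v4), v4 = false.
That conflicts with the unit clause (v4).

UNSATISFIABLE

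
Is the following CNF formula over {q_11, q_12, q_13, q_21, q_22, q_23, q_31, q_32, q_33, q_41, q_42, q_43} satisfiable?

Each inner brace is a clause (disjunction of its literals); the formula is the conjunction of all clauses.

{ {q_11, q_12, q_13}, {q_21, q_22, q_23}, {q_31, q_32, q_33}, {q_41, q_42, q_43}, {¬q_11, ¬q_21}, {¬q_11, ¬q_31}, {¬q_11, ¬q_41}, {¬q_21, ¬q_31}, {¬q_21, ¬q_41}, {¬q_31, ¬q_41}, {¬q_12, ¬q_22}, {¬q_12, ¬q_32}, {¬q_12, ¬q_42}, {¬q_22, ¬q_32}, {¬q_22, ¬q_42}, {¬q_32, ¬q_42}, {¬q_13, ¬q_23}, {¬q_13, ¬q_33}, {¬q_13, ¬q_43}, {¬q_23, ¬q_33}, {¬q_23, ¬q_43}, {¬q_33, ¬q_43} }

No, unsatisfiable

Case q_11 = False:
Case q_12 = True:
From the singleton clause (¬q_22), q_22 = False.
From the singleton clause (¬q_32), q_32 = False.
From the singleton clause (¬q_42), q_42 = False.
Case q_21 = True:
From the singleton clause (¬q_31), q_31 = False.
From the singleton clause (q_33), q_33 = True.
From the singleton clause (¬q_41), q_41 = False.
From the singleton clause (q_43), q_43 = True.
That conflicts with the unit clause (¬q_43).
So q_21 must be the other value — set q_21 = False.
From the singleton clause (q_23), q_23 = True.
From the singleton clause (¬q_13), q_13 = False.
From the singleton clause (¬q_33), q_33 = False.
From the singleton clause (q_31), q_31 = True.
From the singleton clause (¬q_41), q_41 = False.
From the singleton clause (q_43), q_43 = True.
That conflicts with the unit clause (¬q_43).
Both values of q_21 lead to a conflict.
So q_12 must be the other value — set q_12 = False.
From the singleton clause (q_13), q_13 = True.
From the singleton clause (¬q_23), q_23 = False.
From the singleton clause (¬q_33), q_33 = False.
From the singleton clause (¬q_43), q_43 = False.
Case q_21 = True:
From the singleton clause (¬q_31), q_31 = False.
From the singleton clause (q_32), q_32 = True.
From the singleton clause (¬q_41), q_41 = False.
From the singleton clause (q_42), q_42 = True.
That conflicts with the unit clause (¬q_42).
So q_21 must be the other value — set q_21 = False.
From the singleton clause (q_22), q_22 = True.
From the singleton clause (¬q_32), q_32 = False.
From the singleton clause (q_31), q_31 = True.
From the singleton clause (¬q_41), q_41 = False.
From the singleton clause (q_42), q_42 = True.
That conflicts with the unit clause (¬q_42).
Both values of q_21 lead to a conflict.
Both values of q_12 lead to a conflict.
So q_11 must be the other value — set q_11 = True.
From the singleton clause (¬q_21), q_21 = False.
From the singleton clause (¬q_31), q_31 = False.
From the singleton clause (¬q_41), q_41 = False.
Case q_22 = True:
From the singleton clause (¬q_12), q_12 = False.
From the singleton clause (¬q_32), q_32 = False.
From the singleton clause (q_33), q_33 = True.
From the singleton clause (¬q_42), q_42 = False.
From the singleton clause (q_43), q_43 = True.
That conflicts with the unit clause (¬q_43).
So q_22 must be the other value — set q_22 = False.
From the singleton clause (q_23), q_23 = True.
From the singleton clause (¬q_13), q_13 = False.
From the singleton clause (¬q_33), q_33 = False.
From the singleton clause (q_32), q_32 = True.
From the singleton clause (¬q_12), q_12 = False.
From the singleton clause (¬q_42), q_42 = False.
From the singleton clause (q_43), q_43 = True.
That conflicts with the unit clause (¬q_43).
Both values of q_22 lead to a conflict.
Both values of q_11 lead to a conflict.
No assignment satisfies every clause.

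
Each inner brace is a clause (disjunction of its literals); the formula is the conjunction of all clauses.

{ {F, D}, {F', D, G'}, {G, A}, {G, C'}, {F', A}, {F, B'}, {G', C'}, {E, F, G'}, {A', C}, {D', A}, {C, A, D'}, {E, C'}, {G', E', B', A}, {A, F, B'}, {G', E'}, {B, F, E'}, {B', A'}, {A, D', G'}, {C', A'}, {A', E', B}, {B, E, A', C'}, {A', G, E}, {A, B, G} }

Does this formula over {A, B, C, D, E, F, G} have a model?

Try F = 1.
From the singleton clause (A), A = 1.
From the singleton clause (C), C = 1.
But (C') is also a unit clause — contradiction.
That branch fails; take F = 0 instead.
From the singleton clause (D), D = 1.
From the singleton clause (B'), B = 0.
From the singleton clause (A), A = 1.
From the singleton clause (C), C = 1.
But (C') is also a unit clause — contradiction.
Both values of F lead to a conflict.
No assignment satisfies every clause.

No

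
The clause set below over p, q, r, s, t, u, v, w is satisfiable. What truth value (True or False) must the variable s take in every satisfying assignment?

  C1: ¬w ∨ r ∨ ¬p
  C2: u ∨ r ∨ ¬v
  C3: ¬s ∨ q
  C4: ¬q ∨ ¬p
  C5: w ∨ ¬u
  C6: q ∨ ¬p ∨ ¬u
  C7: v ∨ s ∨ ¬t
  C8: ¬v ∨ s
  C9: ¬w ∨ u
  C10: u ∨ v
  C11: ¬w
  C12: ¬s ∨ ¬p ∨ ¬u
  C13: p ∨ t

True

Suppose s = False.
From the singleton clause (¬v), v = False.
From the singleton clause (¬t), t = False.
From the singleton clause (u), u = True.
From the singleton clause (w), w = True.
But (¬w) is also a unit clause — contradiction.
So every satisfying assignment has s = True.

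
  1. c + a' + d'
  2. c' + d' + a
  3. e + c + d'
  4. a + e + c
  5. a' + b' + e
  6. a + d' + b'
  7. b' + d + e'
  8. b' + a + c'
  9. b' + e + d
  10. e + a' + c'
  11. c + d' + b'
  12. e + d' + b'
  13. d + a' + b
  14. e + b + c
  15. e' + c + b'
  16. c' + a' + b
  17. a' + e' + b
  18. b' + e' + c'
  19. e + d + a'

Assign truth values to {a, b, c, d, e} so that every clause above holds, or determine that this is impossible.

a ↦ 0,  b ↦ 0,  c ↦ 0,  d ↦ 0,  e ↦ 1

Branch on c: set c = 0.
Branch on a: set a = 0.
From the singleton clause (e), e = 1.
From the singleton clause (b'), b = 0.
All clauses hold; d can take either value.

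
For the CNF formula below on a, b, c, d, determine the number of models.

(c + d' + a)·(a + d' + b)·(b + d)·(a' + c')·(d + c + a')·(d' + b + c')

There are 2^4 = 16 truth assignments over (a, b, c, d).
Check each against the 6 clauses (columns in the order a, b, c, d):
  F F F F  ✗ fails (b + d)
  F F F T  ✗ fails (c + d' + a)
  F F T F  ✗ fails (b + d)
  F F T T  ✗ fails (a + d' + b)
  F T F F  ✓ satisfies all
  F T F T  ✗ fails (c + d' + a)
  F T T F  ✓ satisfies all
  F T T T  ✓ satisfies all
  T F F F  ✗ fails (b + d)
  T F F T  ✓ satisfies all
  T F T F  ✗ fails (b + d)
  T F T T  ✗ fails (a' + c')
  T T F F  ✗ fails (d + c + a')
  T T F T  ✓ satisfies all
  T T T F  ✗ fails (a' + c')
  T T T T  ✗ fails (a' + c')
5 of the 16 rows are models.

5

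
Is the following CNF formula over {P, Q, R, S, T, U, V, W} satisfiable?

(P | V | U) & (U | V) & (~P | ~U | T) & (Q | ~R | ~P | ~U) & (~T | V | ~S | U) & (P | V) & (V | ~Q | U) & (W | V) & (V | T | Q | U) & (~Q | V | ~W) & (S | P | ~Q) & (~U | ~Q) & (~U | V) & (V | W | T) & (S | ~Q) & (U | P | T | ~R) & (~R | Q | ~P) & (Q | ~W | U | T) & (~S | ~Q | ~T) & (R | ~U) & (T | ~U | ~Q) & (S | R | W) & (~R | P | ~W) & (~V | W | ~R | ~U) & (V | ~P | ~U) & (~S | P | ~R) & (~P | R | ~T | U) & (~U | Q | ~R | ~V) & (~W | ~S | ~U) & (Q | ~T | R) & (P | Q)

Yes

Try U = 0.
From the singleton clause (V), V = 1.
Try S = 1.
Try Q = 1.
From the singleton clause (~T), T = 0.
Try P = 1.
All clauses hold; R, W can take either value.
A satisfying assignment: P ↦ 1, Q ↦ 1, R ↦ 1, S ↦ 1, T ↦ 0, U ↦ 0, V ↦ 1, W ↦ 1.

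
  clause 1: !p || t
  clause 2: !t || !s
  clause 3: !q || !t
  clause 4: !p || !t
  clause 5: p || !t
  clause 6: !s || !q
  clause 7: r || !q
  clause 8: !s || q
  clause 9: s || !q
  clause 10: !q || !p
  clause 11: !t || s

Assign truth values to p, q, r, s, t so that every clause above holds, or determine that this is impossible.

p ↦ false, q ↦ false, r ↦ false, s ↦ false, t ↦ false

Try p = false.
(!t) alone gives t = false.
Try s = false.
(!q) alone gives q = false.
No clause remains; r is free.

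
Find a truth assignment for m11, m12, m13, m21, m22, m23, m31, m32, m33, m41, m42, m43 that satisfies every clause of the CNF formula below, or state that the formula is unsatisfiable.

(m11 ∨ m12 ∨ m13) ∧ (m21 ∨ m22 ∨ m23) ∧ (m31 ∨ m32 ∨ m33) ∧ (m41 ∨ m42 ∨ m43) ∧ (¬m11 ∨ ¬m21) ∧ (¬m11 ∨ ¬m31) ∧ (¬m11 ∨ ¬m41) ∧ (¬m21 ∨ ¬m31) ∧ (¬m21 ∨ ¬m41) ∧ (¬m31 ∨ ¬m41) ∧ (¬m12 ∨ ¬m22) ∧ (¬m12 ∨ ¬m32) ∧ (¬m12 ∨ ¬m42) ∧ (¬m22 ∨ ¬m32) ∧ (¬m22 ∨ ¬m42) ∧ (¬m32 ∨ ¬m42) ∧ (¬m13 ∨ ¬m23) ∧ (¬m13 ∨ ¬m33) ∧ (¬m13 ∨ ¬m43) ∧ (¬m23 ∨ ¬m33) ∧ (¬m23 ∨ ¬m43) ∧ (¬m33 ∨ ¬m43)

Suppose m11 = False.
Suppose m12 = True.
From the singleton clause (¬m22), m22 = False.
From the singleton clause (¬m32), m32 = False.
From the singleton clause (¬m42), m42 = False.
Suppose m21 = True.
From the singleton clause (¬m31), m31 = False.
From the singleton clause (m33), m33 = True.
From the singleton clause (¬m41), m41 = False.
From the singleton clause (m43), m43 = True.
But (¬m43) is also a unit clause — contradiction.
Backtrack on m21: now try m21 = False.
From the singleton clause (m23), m23 = True.
From the singleton clause (¬m13), m13 = False.
From the singleton clause (¬m33), m33 = False.
From the singleton clause (m31), m31 = True.
From the singleton clause (¬m41), m41 = False.
From the singleton clause (m43), m43 = True.
But (¬m43) is also a unit clause — contradiction.
Both values of m21 lead to a conflict.
Backtrack on m12: now try m12 = False.
From the singleton clause (m13), m13 = True.
From the singleton clause (¬m23), m23 = False.
From the singleton clause (¬m33), m33 = False.
From the singleton clause (¬m43), m43 = False.
Suppose m21 = True.
From the singleton clause (¬m31), m31 = False.
From the singleton clause (m32), m32 = True.
From the singleton clause (¬m41), m41 = False.
From the singleton clause (m42), m42 = True.
But (¬m42) is also a unit clause — contradiction.
Backtrack on m21: now try m21 = False.
From the singleton clause (m22), m22 = True.
From the singleton clause (¬m32), m32 = False.
From the singleton clause (m31), m31 = True.
From the singleton clause (¬m41), m41 = False.
From the singleton clause (m42), m42 = True.
But (¬m42) is also a unit clause — contradiction.
Both values of m21 lead to a conflict.
Both values of m12 lead to a conflict.
Backtrack on m11: now try m11 = True.
From the singleton clause (¬m21), m21 = False.
From the singleton clause (¬m31), m31 = False.
From the singleton clause (¬m41), m41 = False.
Suppose m22 = True.
From the singleton clause (¬m12), m12 = False.
From the singleton clause (¬m32), m32 = False.
From the singleton clause (m33), m33 = True.
From the singleton clause (¬m42), m42 = False.
From the singleton clause (m43), m43 = True.
But (¬m43) is also a unit clause — contradiction.
Backtrack on m22: now try m22 = False.
From the singleton clause (m23), m23 = True.
From the singleton clause (¬m13), m13 = False.
From the singleton clause (¬m33), m33 = False.
From the singleton clause (m32), m32 = True.
From the singleton clause (¬m12), m12 = False.
From the singleton clause (¬m42), m42 = False.
From the singleton clause (m43), m43 = True.
But (¬m43) is also a unit clause — contradiction.
Both values of m22 lead to a conflict.
Both values of m11 lead to a conflict.

UNSATISFIABLE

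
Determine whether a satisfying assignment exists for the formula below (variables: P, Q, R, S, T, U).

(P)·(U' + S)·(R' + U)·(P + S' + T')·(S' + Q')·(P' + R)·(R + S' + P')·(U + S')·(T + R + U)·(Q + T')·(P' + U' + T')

From the singleton clause (P), P = 1.
From the singleton clause (R), R = 1.
From the singleton clause (U), U = 1.
From the singleton clause (S), S = 1.
From the singleton clause (Q'), Q = 0.
From the singleton clause (T'), T = 0.
This assignment satisfies each clause.
A satisfying assignment: P=1, Q=0, R=1, S=1, T=0, U=1.

Yes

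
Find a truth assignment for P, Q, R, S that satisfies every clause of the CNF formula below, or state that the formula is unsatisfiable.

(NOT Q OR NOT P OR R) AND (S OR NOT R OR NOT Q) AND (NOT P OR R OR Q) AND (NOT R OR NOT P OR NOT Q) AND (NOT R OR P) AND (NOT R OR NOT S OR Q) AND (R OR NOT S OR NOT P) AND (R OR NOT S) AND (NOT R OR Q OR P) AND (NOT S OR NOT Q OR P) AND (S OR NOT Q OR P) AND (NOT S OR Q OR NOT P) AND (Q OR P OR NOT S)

P=false,  Q=false,  R=false,  S=false

Case R = false:
From the singleton clause (NOT S), S = false.
Case Q = false:
From the singleton clause (NOT P), P = false.
This assignment satisfies each clause.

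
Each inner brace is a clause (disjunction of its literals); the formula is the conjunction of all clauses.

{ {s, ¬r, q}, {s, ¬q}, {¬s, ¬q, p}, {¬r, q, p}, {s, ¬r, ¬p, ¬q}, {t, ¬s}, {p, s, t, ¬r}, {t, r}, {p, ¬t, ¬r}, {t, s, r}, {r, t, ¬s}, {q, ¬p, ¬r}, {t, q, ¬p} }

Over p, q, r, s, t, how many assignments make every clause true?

6

There are 2^5 = 32 truth assignments over (p, q, r, s, t).
Split on p. With p = True, the clauses containing p are satisfied and ¬p drops from the rest; 4 of the 2^4 = 16 assignments to the other variables satisfy what remains.
With p = False, by the same count on the reduced clause set, 2 assignments work.
(One model: p=F, q=F, r=F, s=F, t=T.)
Total: 4 + 2 = 6.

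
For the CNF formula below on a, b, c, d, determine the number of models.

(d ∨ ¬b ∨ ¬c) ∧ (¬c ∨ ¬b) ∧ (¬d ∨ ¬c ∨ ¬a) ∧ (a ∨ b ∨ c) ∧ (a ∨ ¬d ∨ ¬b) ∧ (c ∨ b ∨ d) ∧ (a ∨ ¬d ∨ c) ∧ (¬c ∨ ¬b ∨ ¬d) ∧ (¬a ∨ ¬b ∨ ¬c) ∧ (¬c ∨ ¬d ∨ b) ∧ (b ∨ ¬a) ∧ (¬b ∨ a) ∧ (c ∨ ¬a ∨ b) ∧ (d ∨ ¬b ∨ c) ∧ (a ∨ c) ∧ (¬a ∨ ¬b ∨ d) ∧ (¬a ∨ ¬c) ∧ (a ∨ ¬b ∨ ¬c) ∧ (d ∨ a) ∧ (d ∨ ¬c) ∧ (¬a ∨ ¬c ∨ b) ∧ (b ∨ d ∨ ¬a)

There are 2^4 = 16 truth assignments over (a, b, c, d).
Split on d. With d = True, the clauses containing d are satisfied and ¬d drops from the rest; 1 of the 2^3 = 8 assignments to the other variables satisfy what remains.
With d = False, by the same count on the reduced clause set, 0 assignments work.
(One model: a=T, b=T, c=F, d=T.)
Total: 1 + 0 = 1.

1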